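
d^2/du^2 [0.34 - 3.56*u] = 0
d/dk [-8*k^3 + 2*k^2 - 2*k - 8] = -24*k^2 + 4*k - 2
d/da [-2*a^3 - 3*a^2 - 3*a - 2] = -6*a^2 - 6*a - 3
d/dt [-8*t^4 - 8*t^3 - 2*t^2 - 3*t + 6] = -32*t^3 - 24*t^2 - 4*t - 3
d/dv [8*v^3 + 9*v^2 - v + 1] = 24*v^2 + 18*v - 1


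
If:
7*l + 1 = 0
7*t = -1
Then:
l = -1/7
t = -1/7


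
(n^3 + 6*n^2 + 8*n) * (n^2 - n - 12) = n^5 + 5*n^4 - 10*n^3 - 80*n^2 - 96*n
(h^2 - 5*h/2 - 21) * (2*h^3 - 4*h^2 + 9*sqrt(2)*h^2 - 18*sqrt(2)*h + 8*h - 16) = 2*h^5 - 9*h^4 + 9*sqrt(2)*h^4 - 81*sqrt(2)*h^3/2 - 24*h^3 - 144*sqrt(2)*h^2 + 48*h^2 - 128*h + 378*sqrt(2)*h + 336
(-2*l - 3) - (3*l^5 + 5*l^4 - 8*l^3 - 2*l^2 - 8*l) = -3*l^5 - 5*l^4 + 8*l^3 + 2*l^2 + 6*l - 3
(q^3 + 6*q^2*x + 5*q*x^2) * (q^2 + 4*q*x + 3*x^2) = q^5 + 10*q^4*x + 32*q^3*x^2 + 38*q^2*x^3 + 15*q*x^4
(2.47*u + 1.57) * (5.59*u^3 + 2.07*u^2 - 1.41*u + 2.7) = 13.8073*u^4 + 13.8892*u^3 - 0.2328*u^2 + 4.4553*u + 4.239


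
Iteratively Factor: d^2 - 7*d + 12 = (d - 4)*(d - 3)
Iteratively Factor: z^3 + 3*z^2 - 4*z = (z - 1)*(z^2 + 4*z) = (z - 1)*(z + 4)*(z)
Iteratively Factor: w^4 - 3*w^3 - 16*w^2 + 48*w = (w - 4)*(w^3 + w^2 - 12*w) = w*(w - 4)*(w^2 + w - 12) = w*(w - 4)*(w + 4)*(w - 3)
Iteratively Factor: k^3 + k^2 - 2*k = (k - 1)*(k^2 + 2*k) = (k - 1)*(k + 2)*(k)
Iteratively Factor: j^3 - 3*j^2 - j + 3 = (j - 3)*(j^2 - 1) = (j - 3)*(j + 1)*(j - 1)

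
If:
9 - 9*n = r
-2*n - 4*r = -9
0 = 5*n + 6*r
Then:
No Solution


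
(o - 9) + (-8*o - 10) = -7*o - 19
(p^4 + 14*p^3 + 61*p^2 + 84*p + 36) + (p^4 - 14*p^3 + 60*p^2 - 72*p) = 2*p^4 + 121*p^2 + 12*p + 36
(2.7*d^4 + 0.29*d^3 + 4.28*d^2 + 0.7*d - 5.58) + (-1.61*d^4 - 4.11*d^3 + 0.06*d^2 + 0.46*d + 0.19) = 1.09*d^4 - 3.82*d^3 + 4.34*d^2 + 1.16*d - 5.39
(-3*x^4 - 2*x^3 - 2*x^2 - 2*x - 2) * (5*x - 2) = -15*x^5 - 4*x^4 - 6*x^3 - 6*x^2 - 6*x + 4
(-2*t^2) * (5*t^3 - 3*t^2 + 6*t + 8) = -10*t^5 + 6*t^4 - 12*t^3 - 16*t^2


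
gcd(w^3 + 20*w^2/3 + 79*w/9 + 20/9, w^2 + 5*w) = w + 5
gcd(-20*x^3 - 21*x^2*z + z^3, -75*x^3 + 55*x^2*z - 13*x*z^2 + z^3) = 5*x - z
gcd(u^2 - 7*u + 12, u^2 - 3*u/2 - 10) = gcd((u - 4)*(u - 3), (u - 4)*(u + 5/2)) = u - 4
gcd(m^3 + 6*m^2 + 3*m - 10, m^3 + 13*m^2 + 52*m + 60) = m^2 + 7*m + 10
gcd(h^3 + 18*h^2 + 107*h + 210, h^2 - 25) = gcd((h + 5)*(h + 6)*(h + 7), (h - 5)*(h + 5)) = h + 5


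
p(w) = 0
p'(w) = 0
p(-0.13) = 0.00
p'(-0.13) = 0.00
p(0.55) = 0.00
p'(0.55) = 0.00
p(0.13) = 0.00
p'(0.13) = 0.00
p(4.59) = 0.00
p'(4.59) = 0.00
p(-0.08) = 0.00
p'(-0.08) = 0.00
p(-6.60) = 0.00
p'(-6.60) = 0.00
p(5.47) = 0.00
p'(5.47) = 0.00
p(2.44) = 0.00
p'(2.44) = 0.00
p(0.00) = 0.00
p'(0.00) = 0.00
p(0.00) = 0.00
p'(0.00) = 0.00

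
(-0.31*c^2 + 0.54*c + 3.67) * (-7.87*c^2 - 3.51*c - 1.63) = 2.4397*c^4 - 3.1617*c^3 - 30.273*c^2 - 13.7619*c - 5.9821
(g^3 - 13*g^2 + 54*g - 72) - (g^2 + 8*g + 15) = g^3 - 14*g^2 + 46*g - 87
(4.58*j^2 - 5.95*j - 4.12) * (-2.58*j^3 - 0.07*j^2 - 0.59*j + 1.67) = -11.8164*j^5 + 15.0304*j^4 + 8.3439*j^3 + 11.4475*j^2 - 7.5057*j - 6.8804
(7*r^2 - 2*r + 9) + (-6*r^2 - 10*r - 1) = r^2 - 12*r + 8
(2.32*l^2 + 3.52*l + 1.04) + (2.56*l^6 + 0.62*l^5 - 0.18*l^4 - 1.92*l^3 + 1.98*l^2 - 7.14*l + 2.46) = 2.56*l^6 + 0.62*l^5 - 0.18*l^4 - 1.92*l^3 + 4.3*l^2 - 3.62*l + 3.5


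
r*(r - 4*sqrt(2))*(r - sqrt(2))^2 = r^4 - 6*sqrt(2)*r^3 + 18*r^2 - 8*sqrt(2)*r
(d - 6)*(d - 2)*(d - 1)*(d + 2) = d^4 - 7*d^3 + 2*d^2 + 28*d - 24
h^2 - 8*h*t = h*(h - 8*t)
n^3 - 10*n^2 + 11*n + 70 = (n - 7)*(n - 5)*(n + 2)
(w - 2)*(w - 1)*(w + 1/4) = w^3 - 11*w^2/4 + 5*w/4 + 1/2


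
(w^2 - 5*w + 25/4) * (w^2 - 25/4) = w^4 - 5*w^3 + 125*w/4 - 625/16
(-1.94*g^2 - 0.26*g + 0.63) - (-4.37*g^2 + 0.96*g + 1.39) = 2.43*g^2 - 1.22*g - 0.76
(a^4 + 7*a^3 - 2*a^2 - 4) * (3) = 3*a^4 + 21*a^3 - 6*a^2 - 12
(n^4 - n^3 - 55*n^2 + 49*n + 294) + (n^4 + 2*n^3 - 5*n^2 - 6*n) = 2*n^4 + n^3 - 60*n^2 + 43*n + 294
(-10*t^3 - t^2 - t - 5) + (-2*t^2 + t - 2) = -10*t^3 - 3*t^2 - 7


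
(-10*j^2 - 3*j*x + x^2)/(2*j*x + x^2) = (-5*j + x)/x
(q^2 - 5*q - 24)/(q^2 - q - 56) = (q + 3)/(q + 7)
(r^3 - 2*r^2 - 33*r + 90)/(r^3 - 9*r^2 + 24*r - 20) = (r^2 + 3*r - 18)/(r^2 - 4*r + 4)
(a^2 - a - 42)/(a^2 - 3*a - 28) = (a + 6)/(a + 4)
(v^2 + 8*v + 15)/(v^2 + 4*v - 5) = (v + 3)/(v - 1)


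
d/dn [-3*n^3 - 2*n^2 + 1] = n*(-9*n - 4)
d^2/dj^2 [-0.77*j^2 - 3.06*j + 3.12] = -1.54000000000000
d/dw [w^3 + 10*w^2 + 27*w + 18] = 3*w^2 + 20*w + 27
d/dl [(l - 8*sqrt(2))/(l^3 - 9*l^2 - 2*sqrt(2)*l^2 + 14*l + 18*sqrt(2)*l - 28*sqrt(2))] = (l^3 - 9*l^2 - 2*sqrt(2)*l^2 + 14*l + 18*sqrt(2)*l - (l - 8*sqrt(2))*(3*l^2 - 18*l - 4*sqrt(2)*l + 14 + 18*sqrt(2)) - 28*sqrt(2))/(l^3 - 9*l^2 - 2*sqrt(2)*l^2 + 14*l + 18*sqrt(2)*l - 28*sqrt(2))^2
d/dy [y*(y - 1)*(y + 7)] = 3*y^2 + 12*y - 7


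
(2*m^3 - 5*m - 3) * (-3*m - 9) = -6*m^4 - 18*m^3 + 15*m^2 + 54*m + 27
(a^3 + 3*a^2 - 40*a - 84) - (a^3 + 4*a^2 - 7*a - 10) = -a^2 - 33*a - 74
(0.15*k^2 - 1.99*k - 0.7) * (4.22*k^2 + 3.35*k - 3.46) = 0.633*k^4 - 7.8953*k^3 - 10.1395*k^2 + 4.5404*k + 2.422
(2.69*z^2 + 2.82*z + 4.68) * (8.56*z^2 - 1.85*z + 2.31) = 23.0264*z^4 + 19.1627*z^3 + 41.0577*z^2 - 2.1438*z + 10.8108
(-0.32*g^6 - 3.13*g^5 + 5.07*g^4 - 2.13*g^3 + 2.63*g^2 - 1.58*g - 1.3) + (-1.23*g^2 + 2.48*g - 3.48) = -0.32*g^6 - 3.13*g^5 + 5.07*g^4 - 2.13*g^3 + 1.4*g^2 + 0.9*g - 4.78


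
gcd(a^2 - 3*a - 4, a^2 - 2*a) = 1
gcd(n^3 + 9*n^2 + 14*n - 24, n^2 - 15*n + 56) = 1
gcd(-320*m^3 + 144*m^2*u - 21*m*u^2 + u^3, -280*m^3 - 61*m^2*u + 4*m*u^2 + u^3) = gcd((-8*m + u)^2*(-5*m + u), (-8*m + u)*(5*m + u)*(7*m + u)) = -8*m + u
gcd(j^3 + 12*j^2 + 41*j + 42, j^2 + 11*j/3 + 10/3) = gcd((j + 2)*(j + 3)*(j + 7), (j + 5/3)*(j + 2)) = j + 2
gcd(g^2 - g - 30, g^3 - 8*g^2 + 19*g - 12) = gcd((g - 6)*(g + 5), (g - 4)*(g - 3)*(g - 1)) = 1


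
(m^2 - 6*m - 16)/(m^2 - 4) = (m - 8)/(m - 2)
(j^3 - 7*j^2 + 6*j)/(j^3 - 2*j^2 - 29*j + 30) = j/(j + 5)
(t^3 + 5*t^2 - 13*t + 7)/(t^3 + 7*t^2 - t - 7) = (t - 1)/(t + 1)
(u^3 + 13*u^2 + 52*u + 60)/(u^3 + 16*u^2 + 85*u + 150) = (u + 2)/(u + 5)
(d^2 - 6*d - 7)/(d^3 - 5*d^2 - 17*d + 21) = (d + 1)/(d^2 + 2*d - 3)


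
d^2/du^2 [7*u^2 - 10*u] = 14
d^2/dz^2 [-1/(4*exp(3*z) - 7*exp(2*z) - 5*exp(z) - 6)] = (2*(-12*exp(2*z) + 14*exp(z) + 5)^2*exp(z) + (36*exp(2*z) - 28*exp(z) - 5)*(-4*exp(3*z) + 7*exp(2*z) + 5*exp(z) + 6))*exp(z)/(-4*exp(3*z) + 7*exp(2*z) + 5*exp(z) + 6)^3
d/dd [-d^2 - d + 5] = -2*d - 1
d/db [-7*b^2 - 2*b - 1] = -14*b - 2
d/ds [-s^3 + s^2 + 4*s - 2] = -3*s^2 + 2*s + 4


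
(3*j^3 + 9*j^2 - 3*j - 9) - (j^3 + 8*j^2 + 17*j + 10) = 2*j^3 + j^2 - 20*j - 19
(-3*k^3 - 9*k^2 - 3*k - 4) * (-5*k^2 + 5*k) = 15*k^5 + 30*k^4 - 30*k^3 + 5*k^2 - 20*k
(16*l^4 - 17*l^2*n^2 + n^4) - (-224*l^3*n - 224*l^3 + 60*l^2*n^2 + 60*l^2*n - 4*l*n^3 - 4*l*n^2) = 16*l^4 + 224*l^3*n + 224*l^3 - 77*l^2*n^2 - 60*l^2*n + 4*l*n^3 + 4*l*n^2 + n^4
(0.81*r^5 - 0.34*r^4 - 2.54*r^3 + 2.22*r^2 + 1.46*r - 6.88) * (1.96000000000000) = 1.5876*r^5 - 0.6664*r^4 - 4.9784*r^3 + 4.3512*r^2 + 2.8616*r - 13.4848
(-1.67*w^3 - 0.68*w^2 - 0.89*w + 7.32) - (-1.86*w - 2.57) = -1.67*w^3 - 0.68*w^2 + 0.97*w + 9.89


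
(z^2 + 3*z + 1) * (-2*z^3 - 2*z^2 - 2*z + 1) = -2*z^5 - 8*z^4 - 10*z^3 - 7*z^2 + z + 1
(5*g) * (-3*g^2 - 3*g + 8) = -15*g^3 - 15*g^2 + 40*g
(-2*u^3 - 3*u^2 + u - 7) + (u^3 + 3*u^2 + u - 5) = -u^3 + 2*u - 12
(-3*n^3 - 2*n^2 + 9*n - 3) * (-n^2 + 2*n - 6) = 3*n^5 - 4*n^4 + 5*n^3 + 33*n^2 - 60*n + 18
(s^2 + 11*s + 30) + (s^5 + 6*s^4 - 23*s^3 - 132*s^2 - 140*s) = s^5 + 6*s^4 - 23*s^3 - 131*s^2 - 129*s + 30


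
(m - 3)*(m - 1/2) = m^2 - 7*m/2 + 3/2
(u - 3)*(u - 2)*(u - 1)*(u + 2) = u^4 - 4*u^3 - u^2 + 16*u - 12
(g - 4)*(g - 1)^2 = g^3 - 6*g^2 + 9*g - 4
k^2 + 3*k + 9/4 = (k + 3/2)^2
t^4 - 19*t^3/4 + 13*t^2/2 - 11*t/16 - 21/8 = (t - 2)*(t - 7/4)*(t - 3/2)*(t + 1/2)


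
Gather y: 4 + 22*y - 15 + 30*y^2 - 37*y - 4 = 30*y^2 - 15*y - 15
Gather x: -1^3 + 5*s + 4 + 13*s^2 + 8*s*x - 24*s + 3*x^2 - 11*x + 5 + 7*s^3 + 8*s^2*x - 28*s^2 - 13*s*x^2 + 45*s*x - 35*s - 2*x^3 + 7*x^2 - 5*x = 7*s^3 - 15*s^2 - 54*s - 2*x^3 + x^2*(10 - 13*s) + x*(8*s^2 + 53*s - 16) + 8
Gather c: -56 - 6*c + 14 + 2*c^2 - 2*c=2*c^2 - 8*c - 42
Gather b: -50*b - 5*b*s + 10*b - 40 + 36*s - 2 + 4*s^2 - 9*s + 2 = b*(-5*s - 40) + 4*s^2 + 27*s - 40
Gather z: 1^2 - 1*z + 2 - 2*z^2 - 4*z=-2*z^2 - 5*z + 3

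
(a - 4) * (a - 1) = a^2 - 5*a + 4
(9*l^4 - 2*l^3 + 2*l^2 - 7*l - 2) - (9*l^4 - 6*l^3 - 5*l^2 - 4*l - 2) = 4*l^3 + 7*l^2 - 3*l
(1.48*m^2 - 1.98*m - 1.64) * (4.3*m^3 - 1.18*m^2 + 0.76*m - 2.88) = 6.364*m^5 - 10.2604*m^4 - 3.5908*m^3 - 3.832*m^2 + 4.456*m + 4.7232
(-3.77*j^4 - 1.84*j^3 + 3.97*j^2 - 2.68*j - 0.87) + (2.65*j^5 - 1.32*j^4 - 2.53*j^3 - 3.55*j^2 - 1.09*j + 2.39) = 2.65*j^5 - 5.09*j^4 - 4.37*j^3 + 0.42*j^2 - 3.77*j + 1.52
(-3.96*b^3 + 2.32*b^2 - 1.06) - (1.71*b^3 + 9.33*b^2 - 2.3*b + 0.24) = -5.67*b^3 - 7.01*b^2 + 2.3*b - 1.3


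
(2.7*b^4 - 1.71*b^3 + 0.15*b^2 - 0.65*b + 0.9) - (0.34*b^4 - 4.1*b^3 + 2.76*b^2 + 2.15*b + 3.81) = 2.36*b^4 + 2.39*b^3 - 2.61*b^2 - 2.8*b - 2.91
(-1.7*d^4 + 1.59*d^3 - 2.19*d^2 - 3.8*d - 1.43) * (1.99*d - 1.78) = -3.383*d^5 + 6.1901*d^4 - 7.1883*d^3 - 3.6638*d^2 + 3.9183*d + 2.5454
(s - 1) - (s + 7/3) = -10/3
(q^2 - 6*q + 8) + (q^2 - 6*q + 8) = 2*q^2 - 12*q + 16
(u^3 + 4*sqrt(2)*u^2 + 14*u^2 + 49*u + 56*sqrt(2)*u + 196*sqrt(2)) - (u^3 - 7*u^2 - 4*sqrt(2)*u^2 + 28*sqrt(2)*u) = 8*sqrt(2)*u^2 + 21*u^2 + 28*sqrt(2)*u + 49*u + 196*sqrt(2)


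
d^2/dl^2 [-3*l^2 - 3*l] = -6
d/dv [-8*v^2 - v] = -16*v - 1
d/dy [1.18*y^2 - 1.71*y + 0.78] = 2.36*y - 1.71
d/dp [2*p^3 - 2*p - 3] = 6*p^2 - 2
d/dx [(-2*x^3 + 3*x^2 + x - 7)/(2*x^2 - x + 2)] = (-4*x^4 + 4*x^3 - 17*x^2 + 40*x - 5)/(4*x^4 - 4*x^3 + 9*x^2 - 4*x + 4)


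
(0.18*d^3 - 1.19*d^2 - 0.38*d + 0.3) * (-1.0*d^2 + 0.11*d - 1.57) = -0.18*d^5 + 1.2098*d^4 - 0.0335*d^3 + 1.5265*d^2 + 0.6296*d - 0.471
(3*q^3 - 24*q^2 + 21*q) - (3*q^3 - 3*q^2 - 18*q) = -21*q^2 + 39*q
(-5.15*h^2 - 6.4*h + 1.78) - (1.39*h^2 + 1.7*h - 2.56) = -6.54*h^2 - 8.1*h + 4.34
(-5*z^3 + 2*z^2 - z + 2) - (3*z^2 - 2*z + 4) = -5*z^3 - z^2 + z - 2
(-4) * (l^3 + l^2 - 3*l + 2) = -4*l^3 - 4*l^2 + 12*l - 8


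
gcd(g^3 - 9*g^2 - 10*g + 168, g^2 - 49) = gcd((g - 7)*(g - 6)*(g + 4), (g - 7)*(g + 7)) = g - 7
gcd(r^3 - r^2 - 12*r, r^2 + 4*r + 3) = r + 3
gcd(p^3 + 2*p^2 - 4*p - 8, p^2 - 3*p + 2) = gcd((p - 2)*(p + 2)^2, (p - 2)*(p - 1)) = p - 2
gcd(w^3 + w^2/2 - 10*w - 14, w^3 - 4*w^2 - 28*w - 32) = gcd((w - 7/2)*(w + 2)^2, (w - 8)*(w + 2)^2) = w^2 + 4*w + 4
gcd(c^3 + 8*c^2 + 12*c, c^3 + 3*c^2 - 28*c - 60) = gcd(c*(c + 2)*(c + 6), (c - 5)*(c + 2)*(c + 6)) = c^2 + 8*c + 12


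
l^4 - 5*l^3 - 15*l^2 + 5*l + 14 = (l - 7)*(l - 1)*(l + 1)*(l + 2)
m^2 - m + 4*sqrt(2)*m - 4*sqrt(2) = (m - 1)*(m + 4*sqrt(2))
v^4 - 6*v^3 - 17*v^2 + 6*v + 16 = (v - 8)*(v - 1)*(v + 1)*(v + 2)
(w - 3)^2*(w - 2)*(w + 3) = w^4 - 5*w^3 - 3*w^2 + 45*w - 54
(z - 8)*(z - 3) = z^2 - 11*z + 24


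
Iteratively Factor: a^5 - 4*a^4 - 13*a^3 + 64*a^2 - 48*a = (a + 4)*(a^4 - 8*a^3 + 19*a^2 - 12*a) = a*(a + 4)*(a^3 - 8*a^2 + 19*a - 12) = a*(a - 4)*(a + 4)*(a^2 - 4*a + 3) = a*(a - 4)*(a - 1)*(a + 4)*(a - 3)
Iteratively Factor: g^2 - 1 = (g + 1)*(g - 1)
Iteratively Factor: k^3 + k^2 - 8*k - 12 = (k + 2)*(k^2 - k - 6) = (k + 2)^2*(k - 3)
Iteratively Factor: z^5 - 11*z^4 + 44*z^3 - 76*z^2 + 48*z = (z)*(z^4 - 11*z^3 + 44*z^2 - 76*z + 48) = z*(z - 2)*(z^3 - 9*z^2 + 26*z - 24) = z*(z - 2)^2*(z^2 - 7*z + 12) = z*(z - 4)*(z - 2)^2*(z - 3)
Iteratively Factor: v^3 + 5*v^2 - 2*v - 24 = (v - 2)*(v^2 + 7*v + 12) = (v - 2)*(v + 4)*(v + 3)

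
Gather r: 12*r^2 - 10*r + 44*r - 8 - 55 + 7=12*r^2 + 34*r - 56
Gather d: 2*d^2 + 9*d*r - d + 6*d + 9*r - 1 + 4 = 2*d^2 + d*(9*r + 5) + 9*r + 3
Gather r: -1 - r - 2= -r - 3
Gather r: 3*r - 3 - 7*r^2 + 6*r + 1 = -7*r^2 + 9*r - 2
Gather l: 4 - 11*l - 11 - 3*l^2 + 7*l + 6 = -3*l^2 - 4*l - 1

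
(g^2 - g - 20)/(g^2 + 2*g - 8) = (g - 5)/(g - 2)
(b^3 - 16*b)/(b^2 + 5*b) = (b^2 - 16)/(b + 5)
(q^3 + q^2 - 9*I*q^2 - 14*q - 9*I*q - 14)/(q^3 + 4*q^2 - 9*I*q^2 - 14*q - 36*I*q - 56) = (q + 1)/(q + 4)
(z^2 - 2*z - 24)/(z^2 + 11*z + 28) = (z - 6)/(z + 7)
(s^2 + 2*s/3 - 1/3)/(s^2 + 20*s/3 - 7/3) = (s + 1)/(s + 7)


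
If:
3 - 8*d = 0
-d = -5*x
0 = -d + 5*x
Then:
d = 3/8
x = 3/40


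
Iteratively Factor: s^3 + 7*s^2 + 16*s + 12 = (s + 2)*(s^2 + 5*s + 6) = (s + 2)*(s + 3)*(s + 2)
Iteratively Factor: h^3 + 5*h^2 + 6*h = (h)*(h^2 + 5*h + 6) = h*(h + 3)*(h + 2)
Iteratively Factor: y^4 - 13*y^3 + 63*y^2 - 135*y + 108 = (y - 3)*(y^3 - 10*y^2 + 33*y - 36) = (y - 4)*(y - 3)*(y^2 - 6*y + 9) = (y - 4)*(y - 3)^2*(y - 3)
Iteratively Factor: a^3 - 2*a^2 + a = (a - 1)*(a^2 - a) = a*(a - 1)*(a - 1)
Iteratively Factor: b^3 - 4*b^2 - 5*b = (b)*(b^2 - 4*b - 5) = b*(b + 1)*(b - 5)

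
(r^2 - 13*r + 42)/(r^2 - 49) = (r - 6)/(r + 7)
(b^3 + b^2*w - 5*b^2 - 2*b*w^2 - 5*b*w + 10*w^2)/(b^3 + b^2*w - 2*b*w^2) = (b - 5)/b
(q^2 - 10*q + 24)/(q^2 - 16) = (q - 6)/(q + 4)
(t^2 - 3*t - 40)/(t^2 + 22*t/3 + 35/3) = 3*(t - 8)/(3*t + 7)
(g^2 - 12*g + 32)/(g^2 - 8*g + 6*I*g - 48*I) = (g - 4)/(g + 6*I)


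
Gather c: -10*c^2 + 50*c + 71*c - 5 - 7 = -10*c^2 + 121*c - 12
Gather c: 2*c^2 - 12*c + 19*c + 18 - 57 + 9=2*c^2 + 7*c - 30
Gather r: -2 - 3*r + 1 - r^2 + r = -r^2 - 2*r - 1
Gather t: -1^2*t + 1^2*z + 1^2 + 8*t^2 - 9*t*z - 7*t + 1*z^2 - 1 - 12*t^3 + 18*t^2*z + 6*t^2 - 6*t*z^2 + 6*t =-12*t^3 + t^2*(18*z + 14) + t*(-6*z^2 - 9*z - 2) + z^2 + z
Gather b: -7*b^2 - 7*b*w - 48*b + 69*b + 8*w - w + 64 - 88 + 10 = -7*b^2 + b*(21 - 7*w) + 7*w - 14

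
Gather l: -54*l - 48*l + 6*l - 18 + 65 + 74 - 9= 112 - 96*l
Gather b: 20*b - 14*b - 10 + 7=6*b - 3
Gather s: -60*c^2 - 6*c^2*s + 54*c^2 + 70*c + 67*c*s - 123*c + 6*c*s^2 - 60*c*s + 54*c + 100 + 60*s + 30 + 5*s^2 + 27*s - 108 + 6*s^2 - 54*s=-6*c^2 + c + s^2*(6*c + 11) + s*(-6*c^2 + 7*c + 33) + 22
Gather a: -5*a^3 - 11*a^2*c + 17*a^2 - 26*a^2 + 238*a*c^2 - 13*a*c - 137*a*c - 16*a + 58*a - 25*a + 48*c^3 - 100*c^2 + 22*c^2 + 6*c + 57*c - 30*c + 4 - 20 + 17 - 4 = -5*a^3 + a^2*(-11*c - 9) + a*(238*c^2 - 150*c + 17) + 48*c^3 - 78*c^2 + 33*c - 3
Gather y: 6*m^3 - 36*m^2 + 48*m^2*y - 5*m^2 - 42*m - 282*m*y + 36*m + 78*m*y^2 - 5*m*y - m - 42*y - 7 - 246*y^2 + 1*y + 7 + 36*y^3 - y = 6*m^3 - 41*m^2 - 7*m + 36*y^3 + y^2*(78*m - 246) + y*(48*m^2 - 287*m - 42)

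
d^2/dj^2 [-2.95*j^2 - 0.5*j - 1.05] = -5.90000000000000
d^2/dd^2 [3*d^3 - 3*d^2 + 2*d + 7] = 18*d - 6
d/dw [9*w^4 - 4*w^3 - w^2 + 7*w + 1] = 36*w^3 - 12*w^2 - 2*w + 7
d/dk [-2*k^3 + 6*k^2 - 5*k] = -6*k^2 + 12*k - 5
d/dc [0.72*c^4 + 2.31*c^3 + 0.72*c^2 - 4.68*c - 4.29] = 2.88*c^3 + 6.93*c^2 + 1.44*c - 4.68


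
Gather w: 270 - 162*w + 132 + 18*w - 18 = 384 - 144*w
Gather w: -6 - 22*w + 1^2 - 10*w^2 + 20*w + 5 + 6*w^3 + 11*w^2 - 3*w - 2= 6*w^3 + w^2 - 5*w - 2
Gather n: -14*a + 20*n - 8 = -14*a + 20*n - 8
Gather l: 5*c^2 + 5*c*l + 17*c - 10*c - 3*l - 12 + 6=5*c^2 + 7*c + l*(5*c - 3) - 6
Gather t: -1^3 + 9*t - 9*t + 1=0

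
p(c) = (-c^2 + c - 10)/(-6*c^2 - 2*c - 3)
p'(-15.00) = 0.00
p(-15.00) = 0.19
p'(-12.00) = 0.00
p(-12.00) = 0.20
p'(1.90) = -0.26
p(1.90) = 0.41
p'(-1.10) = 1.73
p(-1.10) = 1.53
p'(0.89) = -1.30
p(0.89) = 1.04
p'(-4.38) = 0.05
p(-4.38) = 0.31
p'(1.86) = -0.27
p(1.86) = 0.42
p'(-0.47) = 2.82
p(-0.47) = 3.16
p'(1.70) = -0.34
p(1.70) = 0.47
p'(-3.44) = 0.10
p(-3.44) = 0.38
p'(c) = (1 - 2*c)/(-6*c^2 - 2*c - 3) + (12*c + 2)*(-c^2 + c - 10)/(-6*c^2 - 2*c - 3)^2 = (8*c^2 - 114*c - 23)/(36*c^4 + 24*c^3 + 40*c^2 + 12*c + 9)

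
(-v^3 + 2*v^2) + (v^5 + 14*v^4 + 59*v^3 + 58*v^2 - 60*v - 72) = v^5 + 14*v^4 + 58*v^3 + 60*v^2 - 60*v - 72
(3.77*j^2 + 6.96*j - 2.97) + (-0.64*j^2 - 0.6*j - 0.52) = 3.13*j^2 + 6.36*j - 3.49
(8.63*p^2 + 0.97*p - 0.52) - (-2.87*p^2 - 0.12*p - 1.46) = 11.5*p^2 + 1.09*p + 0.94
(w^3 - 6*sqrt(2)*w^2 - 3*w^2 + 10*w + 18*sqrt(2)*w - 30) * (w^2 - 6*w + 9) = w^5 - 9*w^4 - 6*sqrt(2)*w^4 + 37*w^3 + 54*sqrt(2)*w^3 - 162*sqrt(2)*w^2 - 117*w^2 + 162*sqrt(2)*w + 270*w - 270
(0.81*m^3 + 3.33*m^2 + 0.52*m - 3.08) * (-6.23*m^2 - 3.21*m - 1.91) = -5.0463*m^5 - 23.346*m^4 - 15.476*m^3 + 11.1589*m^2 + 8.8936*m + 5.8828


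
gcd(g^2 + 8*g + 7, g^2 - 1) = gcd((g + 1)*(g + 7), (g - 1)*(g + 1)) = g + 1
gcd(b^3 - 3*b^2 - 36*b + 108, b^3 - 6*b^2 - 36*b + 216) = b^2 - 36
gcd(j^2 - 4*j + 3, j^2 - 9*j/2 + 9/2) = j - 3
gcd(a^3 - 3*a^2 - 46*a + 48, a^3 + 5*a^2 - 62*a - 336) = a^2 - 2*a - 48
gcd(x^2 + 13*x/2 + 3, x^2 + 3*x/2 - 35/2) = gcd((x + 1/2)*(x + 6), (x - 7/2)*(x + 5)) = 1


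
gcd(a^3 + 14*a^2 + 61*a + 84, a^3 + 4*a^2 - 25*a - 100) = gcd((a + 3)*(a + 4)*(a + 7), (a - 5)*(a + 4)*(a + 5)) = a + 4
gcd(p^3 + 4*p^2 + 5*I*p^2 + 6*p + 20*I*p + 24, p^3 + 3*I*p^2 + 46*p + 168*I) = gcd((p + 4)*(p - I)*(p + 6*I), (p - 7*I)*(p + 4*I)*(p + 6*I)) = p + 6*I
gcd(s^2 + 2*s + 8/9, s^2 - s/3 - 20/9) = s + 4/3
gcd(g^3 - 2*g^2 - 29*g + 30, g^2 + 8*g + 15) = g + 5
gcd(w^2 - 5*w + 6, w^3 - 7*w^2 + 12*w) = w - 3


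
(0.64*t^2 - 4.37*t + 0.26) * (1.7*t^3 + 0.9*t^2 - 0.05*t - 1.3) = 1.088*t^5 - 6.853*t^4 - 3.523*t^3 - 0.3795*t^2 + 5.668*t - 0.338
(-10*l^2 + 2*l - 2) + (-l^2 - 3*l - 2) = -11*l^2 - l - 4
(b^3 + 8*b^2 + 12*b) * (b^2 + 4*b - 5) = b^5 + 12*b^4 + 39*b^3 + 8*b^2 - 60*b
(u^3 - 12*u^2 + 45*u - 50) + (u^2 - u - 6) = u^3 - 11*u^2 + 44*u - 56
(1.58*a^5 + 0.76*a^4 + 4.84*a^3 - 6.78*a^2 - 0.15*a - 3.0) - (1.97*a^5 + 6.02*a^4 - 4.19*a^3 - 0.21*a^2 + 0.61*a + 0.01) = -0.39*a^5 - 5.26*a^4 + 9.03*a^3 - 6.57*a^2 - 0.76*a - 3.01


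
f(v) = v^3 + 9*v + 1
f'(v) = 3*v^2 + 9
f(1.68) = 20.86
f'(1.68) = 17.47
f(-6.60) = -345.90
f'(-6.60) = 139.68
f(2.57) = 41.10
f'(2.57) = 28.81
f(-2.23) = -30.16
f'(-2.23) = 23.92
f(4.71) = 147.88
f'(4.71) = 75.55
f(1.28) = 14.62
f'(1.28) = 13.92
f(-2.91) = -49.83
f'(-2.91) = 34.40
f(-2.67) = -42.06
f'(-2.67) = 30.39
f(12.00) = 1837.00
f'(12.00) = 441.00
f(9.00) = 811.00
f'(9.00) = 252.00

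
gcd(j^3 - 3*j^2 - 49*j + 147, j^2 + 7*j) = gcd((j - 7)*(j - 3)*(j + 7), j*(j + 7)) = j + 7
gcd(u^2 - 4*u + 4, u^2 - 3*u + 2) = u - 2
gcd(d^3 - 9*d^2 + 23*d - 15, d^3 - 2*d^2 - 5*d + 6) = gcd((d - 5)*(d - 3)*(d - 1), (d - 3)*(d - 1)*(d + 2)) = d^2 - 4*d + 3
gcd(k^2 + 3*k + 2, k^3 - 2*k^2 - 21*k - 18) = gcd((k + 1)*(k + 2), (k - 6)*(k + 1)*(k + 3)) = k + 1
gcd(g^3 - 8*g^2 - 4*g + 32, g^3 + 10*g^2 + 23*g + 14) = g + 2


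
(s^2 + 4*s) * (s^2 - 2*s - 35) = s^4 + 2*s^3 - 43*s^2 - 140*s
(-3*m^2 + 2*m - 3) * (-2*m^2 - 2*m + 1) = 6*m^4 + 2*m^3 - m^2 + 8*m - 3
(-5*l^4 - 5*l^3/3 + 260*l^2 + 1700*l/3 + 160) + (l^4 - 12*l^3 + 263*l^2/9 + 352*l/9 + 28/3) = -4*l^4 - 41*l^3/3 + 2603*l^2/9 + 5452*l/9 + 508/3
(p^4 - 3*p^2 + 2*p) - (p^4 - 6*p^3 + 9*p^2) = 6*p^3 - 12*p^2 + 2*p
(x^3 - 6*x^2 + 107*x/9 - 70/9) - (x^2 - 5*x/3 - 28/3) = x^3 - 7*x^2 + 122*x/9 + 14/9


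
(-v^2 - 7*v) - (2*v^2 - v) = -3*v^2 - 6*v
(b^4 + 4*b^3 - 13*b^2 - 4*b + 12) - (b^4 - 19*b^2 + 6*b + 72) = 4*b^3 + 6*b^2 - 10*b - 60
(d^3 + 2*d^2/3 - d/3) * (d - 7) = d^4 - 19*d^3/3 - 5*d^2 + 7*d/3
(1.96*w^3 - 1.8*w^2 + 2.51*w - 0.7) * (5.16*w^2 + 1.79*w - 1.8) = 10.1136*w^5 - 5.7796*w^4 + 6.2016*w^3 + 4.1209*w^2 - 5.771*w + 1.26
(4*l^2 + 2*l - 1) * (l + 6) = 4*l^3 + 26*l^2 + 11*l - 6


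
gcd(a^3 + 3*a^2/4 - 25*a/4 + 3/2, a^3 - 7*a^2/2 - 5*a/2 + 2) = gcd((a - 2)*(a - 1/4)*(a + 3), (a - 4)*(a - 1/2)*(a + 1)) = 1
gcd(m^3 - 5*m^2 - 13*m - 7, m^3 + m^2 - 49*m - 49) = m^2 - 6*m - 7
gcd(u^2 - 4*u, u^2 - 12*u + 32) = u - 4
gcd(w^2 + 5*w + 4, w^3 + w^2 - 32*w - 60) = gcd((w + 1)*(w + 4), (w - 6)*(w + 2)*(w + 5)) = 1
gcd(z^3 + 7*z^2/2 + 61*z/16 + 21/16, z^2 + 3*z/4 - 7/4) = z + 7/4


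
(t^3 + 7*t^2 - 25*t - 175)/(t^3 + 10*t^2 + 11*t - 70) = (t - 5)/(t - 2)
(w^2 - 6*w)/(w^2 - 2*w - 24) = w/(w + 4)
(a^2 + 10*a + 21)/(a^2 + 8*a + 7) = (a + 3)/(a + 1)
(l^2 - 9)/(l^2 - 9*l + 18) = (l + 3)/(l - 6)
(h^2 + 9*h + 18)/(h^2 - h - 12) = (h + 6)/(h - 4)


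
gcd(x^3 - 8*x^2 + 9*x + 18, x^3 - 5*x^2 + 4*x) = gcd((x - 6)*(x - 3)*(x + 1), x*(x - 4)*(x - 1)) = 1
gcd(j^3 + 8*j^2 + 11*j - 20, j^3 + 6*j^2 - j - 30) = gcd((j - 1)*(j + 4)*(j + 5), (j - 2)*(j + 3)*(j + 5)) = j + 5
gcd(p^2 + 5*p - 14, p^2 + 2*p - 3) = 1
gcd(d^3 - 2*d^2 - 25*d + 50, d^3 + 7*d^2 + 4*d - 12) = 1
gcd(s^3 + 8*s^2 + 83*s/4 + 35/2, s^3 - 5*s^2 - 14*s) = s + 2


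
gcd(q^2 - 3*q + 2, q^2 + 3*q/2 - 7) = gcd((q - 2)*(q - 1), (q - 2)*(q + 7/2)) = q - 2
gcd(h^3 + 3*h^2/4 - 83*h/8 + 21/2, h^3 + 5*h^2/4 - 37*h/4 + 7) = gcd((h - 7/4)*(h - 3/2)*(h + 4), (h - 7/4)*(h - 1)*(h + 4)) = h^2 + 9*h/4 - 7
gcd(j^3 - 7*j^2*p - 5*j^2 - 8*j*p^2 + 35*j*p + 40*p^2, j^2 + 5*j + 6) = 1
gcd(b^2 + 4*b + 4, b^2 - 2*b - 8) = b + 2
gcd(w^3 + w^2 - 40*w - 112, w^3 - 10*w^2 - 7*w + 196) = w^2 - 3*w - 28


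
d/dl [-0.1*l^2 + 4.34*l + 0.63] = 4.34 - 0.2*l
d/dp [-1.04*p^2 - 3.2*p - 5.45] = -2.08*p - 3.2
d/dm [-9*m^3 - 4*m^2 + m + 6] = -27*m^2 - 8*m + 1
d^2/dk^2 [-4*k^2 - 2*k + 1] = -8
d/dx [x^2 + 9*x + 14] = 2*x + 9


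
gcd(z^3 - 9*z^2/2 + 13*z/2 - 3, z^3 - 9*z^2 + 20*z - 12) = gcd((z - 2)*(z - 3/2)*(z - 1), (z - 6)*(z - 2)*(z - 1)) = z^2 - 3*z + 2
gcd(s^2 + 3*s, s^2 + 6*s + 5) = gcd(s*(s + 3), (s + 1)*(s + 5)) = 1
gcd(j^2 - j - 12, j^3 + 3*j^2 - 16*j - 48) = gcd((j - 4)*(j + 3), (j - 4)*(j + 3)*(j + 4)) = j^2 - j - 12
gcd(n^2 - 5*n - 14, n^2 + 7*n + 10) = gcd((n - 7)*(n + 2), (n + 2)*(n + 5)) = n + 2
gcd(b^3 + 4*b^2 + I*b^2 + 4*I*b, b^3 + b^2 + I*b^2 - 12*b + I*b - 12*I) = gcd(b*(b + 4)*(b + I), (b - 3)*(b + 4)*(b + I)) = b^2 + b*(4 + I) + 4*I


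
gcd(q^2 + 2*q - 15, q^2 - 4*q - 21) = 1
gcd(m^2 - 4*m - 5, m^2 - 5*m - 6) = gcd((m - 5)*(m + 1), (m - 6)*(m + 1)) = m + 1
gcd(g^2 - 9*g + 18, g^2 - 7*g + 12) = g - 3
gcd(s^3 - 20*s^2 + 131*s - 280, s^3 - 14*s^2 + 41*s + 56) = s^2 - 15*s + 56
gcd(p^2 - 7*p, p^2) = p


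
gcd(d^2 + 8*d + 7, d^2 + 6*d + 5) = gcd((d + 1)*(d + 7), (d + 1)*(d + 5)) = d + 1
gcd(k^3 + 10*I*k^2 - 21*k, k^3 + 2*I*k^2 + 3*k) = k^2 + 3*I*k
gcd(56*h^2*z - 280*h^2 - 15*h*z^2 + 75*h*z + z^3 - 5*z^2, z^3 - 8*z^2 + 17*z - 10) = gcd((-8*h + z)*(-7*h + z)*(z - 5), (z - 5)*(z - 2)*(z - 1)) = z - 5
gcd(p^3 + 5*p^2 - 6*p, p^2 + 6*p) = p^2 + 6*p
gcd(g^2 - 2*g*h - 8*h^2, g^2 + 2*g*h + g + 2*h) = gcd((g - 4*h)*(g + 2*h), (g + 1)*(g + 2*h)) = g + 2*h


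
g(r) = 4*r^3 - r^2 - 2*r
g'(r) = 12*r^2 - 2*r - 2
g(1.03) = 1.25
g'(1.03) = 8.67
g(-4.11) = -286.38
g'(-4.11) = 208.93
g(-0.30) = 0.40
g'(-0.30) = -0.32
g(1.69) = 13.07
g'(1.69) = 28.89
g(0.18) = -0.37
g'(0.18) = -1.97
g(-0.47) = 0.30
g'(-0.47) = 1.59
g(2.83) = 76.99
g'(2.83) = 88.45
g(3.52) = 155.03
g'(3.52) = 139.64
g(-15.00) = -13695.00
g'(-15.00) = 2728.00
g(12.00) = 6744.00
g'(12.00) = 1702.00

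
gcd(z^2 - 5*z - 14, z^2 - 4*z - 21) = z - 7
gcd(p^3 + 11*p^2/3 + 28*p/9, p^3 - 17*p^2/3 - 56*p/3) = p^2 + 7*p/3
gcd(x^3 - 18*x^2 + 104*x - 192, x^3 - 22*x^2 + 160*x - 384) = x^2 - 14*x + 48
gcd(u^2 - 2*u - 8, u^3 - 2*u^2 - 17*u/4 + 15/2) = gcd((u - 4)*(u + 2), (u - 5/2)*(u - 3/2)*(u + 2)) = u + 2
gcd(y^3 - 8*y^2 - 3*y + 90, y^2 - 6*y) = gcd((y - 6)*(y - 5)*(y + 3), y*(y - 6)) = y - 6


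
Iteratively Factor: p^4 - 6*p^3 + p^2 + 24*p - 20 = (p - 5)*(p^3 - p^2 - 4*p + 4) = (p - 5)*(p + 2)*(p^2 - 3*p + 2) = (p - 5)*(p - 1)*(p + 2)*(p - 2)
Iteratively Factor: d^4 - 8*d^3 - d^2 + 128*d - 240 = (d - 5)*(d^3 - 3*d^2 - 16*d + 48) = (d - 5)*(d + 4)*(d^2 - 7*d + 12) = (d - 5)*(d - 3)*(d + 4)*(d - 4)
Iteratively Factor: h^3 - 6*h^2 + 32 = (h - 4)*(h^2 - 2*h - 8) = (h - 4)^2*(h + 2)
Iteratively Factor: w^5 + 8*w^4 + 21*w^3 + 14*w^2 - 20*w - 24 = (w + 3)*(w^4 + 5*w^3 + 6*w^2 - 4*w - 8) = (w + 2)*(w + 3)*(w^3 + 3*w^2 - 4) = (w + 2)^2*(w + 3)*(w^2 + w - 2) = (w + 2)^3*(w + 3)*(w - 1)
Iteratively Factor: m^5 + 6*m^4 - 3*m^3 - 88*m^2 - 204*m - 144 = (m - 4)*(m^4 + 10*m^3 + 37*m^2 + 60*m + 36) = (m - 4)*(m + 3)*(m^3 + 7*m^2 + 16*m + 12) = (m - 4)*(m + 2)*(m + 3)*(m^2 + 5*m + 6) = (m - 4)*(m + 2)*(m + 3)^2*(m + 2)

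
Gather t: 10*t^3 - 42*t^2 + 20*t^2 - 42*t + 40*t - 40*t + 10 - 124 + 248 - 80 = 10*t^3 - 22*t^2 - 42*t + 54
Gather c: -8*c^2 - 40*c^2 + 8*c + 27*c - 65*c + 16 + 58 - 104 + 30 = -48*c^2 - 30*c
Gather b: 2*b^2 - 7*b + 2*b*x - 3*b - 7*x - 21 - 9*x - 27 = 2*b^2 + b*(2*x - 10) - 16*x - 48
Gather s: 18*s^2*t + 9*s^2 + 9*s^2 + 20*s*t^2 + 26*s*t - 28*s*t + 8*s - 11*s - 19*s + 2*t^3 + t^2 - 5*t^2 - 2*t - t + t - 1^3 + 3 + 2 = s^2*(18*t + 18) + s*(20*t^2 - 2*t - 22) + 2*t^3 - 4*t^2 - 2*t + 4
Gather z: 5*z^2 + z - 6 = 5*z^2 + z - 6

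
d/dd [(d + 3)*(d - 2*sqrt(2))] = 2*d - 2*sqrt(2) + 3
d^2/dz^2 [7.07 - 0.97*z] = 0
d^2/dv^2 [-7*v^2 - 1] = -14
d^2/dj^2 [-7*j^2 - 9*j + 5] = -14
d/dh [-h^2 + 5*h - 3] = 5 - 2*h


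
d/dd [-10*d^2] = -20*d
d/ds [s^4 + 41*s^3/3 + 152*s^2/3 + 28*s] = 4*s^3 + 41*s^2 + 304*s/3 + 28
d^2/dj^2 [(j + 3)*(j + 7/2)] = 2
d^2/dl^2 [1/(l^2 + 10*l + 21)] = 2*(-l^2 - 10*l + 4*(l + 5)^2 - 21)/(l^2 + 10*l + 21)^3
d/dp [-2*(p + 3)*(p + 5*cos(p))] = -2*p + 2*(p + 3)*(5*sin(p) - 1) - 10*cos(p)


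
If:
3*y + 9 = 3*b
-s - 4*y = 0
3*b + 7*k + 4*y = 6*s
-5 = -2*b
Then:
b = 5/2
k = 13/14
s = 2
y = -1/2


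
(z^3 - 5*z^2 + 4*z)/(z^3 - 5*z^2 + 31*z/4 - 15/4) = 4*z*(z - 4)/(4*z^2 - 16*z + 15)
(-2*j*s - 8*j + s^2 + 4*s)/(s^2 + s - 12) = (-2*j + s)/(s - 3)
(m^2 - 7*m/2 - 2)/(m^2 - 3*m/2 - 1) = (m - 4)/(m - 2)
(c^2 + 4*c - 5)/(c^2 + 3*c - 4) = (c + 5)/(c + 4)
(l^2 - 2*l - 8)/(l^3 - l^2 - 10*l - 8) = 1/(l + 1)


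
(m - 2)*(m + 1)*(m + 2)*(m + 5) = m^4 + 6*m^3 + m^2 - 24*m - 20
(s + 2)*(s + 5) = s^2 + 7*s + 10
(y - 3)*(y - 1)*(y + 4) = y^3 - 13*y + 12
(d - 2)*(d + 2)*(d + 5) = d^3 + 5*d^2 - 4*d - 20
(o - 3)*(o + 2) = o^2 - o - 6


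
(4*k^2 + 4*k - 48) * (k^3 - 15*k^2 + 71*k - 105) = 4*k^5 - 56*k^4 + 176*k^3 + 584*k^2 - 3828*k + 5040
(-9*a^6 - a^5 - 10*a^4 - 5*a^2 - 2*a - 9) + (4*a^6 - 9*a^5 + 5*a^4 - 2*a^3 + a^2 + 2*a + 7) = -5*a^6 - 10*a^5 - 5*a^4 - 2*a^3 - 4*a^2 - 2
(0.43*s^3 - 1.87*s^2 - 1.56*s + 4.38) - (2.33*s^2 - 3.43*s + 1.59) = 0.43*s^3 - 4.2*s^2 + 1.87*s + 2.79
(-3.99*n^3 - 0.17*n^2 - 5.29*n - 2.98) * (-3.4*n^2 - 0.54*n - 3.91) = 13.566*n^5 + 2.7326*n^4 + 33.6787*n^3 + 13.6533*n^2 + 22.2931*n + 11.6518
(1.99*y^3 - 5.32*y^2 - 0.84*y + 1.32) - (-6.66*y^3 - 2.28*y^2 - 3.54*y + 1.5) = 8.65*y^3 - 3.04*y^2 + 2.7*y - 0.18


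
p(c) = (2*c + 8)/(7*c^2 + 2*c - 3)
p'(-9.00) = 0.00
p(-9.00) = -0.02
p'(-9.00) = 0.00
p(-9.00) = -0.02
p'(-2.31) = 0.18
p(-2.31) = 0.11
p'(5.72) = -0.02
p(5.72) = 0.08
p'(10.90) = -0.00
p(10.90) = 0.04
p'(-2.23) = 0.21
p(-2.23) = 0.13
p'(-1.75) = 0.59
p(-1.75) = 0.30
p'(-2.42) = 0.15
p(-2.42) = 0.10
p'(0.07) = -3.75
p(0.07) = -2.88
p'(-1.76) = 0.57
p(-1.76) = 0.30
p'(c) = (-14*c - 2)*(2*c + 8)/(7*c^2 + 2*c - 3)^2 + 2/(7*c^2 + 2*c - 3) = 2*(7*c^2 + 2*c - 2*(c + 4)*(7*c + 1) - 3)/(7*c^2 + 2*c - 3)^2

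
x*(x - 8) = x^2 - 8*x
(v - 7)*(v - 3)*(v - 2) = v^3 - 12*v^2 + 41*v - 42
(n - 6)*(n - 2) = n^2 - 8*n + 12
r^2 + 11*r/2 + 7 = (r + 2)*(r + 7/2)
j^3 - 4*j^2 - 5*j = j*(j - 5)*(j + 1)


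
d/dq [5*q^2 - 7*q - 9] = 10*q - 7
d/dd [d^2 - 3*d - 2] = 2*d - 3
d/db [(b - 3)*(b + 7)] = 2*b + 4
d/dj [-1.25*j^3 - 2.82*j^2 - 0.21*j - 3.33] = -3.75*j^2 - 5.64*j - 0.21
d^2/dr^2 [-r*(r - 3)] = -2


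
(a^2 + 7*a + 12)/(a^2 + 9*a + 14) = (a^2 + 7*a + 12)/(a^2 + 9*a + 14)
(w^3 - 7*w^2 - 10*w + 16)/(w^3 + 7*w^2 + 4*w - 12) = (w - 8)/(w + 6)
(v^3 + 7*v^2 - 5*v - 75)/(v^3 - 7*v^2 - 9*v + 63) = (v^2 + 10*v + 25)/(v^2 - 4*v - 21)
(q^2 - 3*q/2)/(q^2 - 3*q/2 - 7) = q*(3 - 2*q)/(-2*q^2 + 3*q + 14)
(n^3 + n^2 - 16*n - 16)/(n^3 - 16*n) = (n + 1)/n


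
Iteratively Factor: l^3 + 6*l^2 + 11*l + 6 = (l + 1)*(l^2 + 5*l + 6) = (l + 1)*(l + 2)*(l + 3)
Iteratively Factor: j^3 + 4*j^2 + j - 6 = (j + 3)*(j^2 + j - 2) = (j - 1)*(j + 3)*(j + 2)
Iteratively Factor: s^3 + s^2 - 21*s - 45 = (s + 3)*(s^2 - 2*s - 15) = (s - 5)*(s + 3)*(s + 3)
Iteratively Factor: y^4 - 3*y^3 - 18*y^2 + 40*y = (y - 2)*(y^3 - y^2 - 20*y) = y*(y - 2)*(y^2 - y - 20) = y*(y - 2)*(y + 4)*(y - 5)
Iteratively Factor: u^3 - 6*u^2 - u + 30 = (u - 3)*(u^2 - 3*u - 10) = (u - 5)*(u - 3)*(u + 2)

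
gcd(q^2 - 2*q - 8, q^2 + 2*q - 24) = q - 4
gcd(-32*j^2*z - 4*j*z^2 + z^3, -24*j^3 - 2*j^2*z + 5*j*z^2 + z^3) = 4*j + z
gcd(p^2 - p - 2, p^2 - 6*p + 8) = p - 2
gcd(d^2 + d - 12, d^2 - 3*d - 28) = d + 4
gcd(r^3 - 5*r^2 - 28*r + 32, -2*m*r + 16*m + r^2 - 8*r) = r - 8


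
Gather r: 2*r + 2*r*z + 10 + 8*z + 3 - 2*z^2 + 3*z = r*(2*z + 2) - 2*z^2 + 11*z + 13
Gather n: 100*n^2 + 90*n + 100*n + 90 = 100*n^2 + 190*n + 90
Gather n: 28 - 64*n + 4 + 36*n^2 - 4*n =36*n^2 - 68*n + 32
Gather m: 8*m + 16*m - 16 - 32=24*m - 48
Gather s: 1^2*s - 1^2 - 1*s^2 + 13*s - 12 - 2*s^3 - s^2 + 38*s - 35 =-2*s^3 - 2*s^2 + 52*s - 48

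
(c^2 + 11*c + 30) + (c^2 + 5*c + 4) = 2*c^2 + 16*c + 34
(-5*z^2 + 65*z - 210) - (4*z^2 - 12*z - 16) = -9*z^2 + 77*z - 194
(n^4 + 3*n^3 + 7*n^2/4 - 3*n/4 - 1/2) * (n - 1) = n^5 + 2*n^4 - 5*n^3/4 - 5*n^2/2 + n/4 + 1/2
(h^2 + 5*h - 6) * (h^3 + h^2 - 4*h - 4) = h^5 + 6*h^4 - 5*h^3 - 30*h^2 + 4*h + 24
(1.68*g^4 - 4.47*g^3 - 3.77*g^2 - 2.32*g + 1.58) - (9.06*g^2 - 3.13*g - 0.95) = 1.68*g^4 - 4.47*g^3 - 12.83*g^2 + 0.81*g + 2.53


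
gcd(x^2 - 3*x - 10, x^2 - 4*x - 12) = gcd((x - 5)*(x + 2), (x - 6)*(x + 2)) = x + 2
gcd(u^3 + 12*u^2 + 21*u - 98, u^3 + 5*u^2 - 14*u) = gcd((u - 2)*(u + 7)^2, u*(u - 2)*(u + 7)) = u^2 + 5*u - 14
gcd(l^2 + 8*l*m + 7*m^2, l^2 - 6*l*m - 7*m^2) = l + m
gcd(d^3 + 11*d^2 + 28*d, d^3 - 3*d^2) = d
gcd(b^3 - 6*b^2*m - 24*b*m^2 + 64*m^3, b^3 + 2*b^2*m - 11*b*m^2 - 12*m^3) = b + 4*m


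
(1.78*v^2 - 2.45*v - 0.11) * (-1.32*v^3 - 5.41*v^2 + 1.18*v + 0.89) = -2.3496*v^5 - 6.3958*v^4 + 15.5001*v^3 - 0.7117*v^2 - 2.3103*v - 0.0979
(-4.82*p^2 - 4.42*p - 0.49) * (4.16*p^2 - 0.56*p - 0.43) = -20.0512*p^4 - 15.688*p^3 + 2.5094*p^2 + 2.175*p + 0.2107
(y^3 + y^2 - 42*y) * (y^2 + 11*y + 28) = y^5 + 12*y^4 - 3*y^3 - 434*y^2 - 1176*y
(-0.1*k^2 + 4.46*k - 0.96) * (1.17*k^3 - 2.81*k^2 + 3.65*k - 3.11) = -0.117*k^5 + 5.4992*k^4 - 14.0208*k^3 + 19.2876*k^2 - 17.3746*k + 2.9856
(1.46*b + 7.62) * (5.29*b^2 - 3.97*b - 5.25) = 7.7234*b^3 + 34.5136*b^2 - 37.9164*b - 40.005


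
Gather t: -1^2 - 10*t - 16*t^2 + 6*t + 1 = -16*t^2 - 4*t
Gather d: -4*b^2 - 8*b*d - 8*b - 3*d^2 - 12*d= -4*b^2 - 8*b - 3*d^2 + d*(-8*b - 12)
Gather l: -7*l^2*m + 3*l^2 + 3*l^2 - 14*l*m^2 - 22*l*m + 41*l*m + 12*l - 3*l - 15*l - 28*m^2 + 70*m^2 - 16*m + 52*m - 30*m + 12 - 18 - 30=l^2*(6 - 7*m) + l*(-14*m^2 + 19*m - 6) + 42*m^2 + 6*m - 36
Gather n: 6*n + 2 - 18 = 6*n - 16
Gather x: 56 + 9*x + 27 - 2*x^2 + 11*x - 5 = -2*x^2 + 20*x + 78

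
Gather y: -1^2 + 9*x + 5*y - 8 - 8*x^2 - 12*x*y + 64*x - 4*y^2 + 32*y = -8*x^2 + 73*x - 4*y^2 + y*(37 - 12*x) - 9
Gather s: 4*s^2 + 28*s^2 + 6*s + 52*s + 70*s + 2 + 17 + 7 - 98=32*s^2 + 128*s - 72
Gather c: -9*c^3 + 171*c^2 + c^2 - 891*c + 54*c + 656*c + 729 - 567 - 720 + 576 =-9*c^3 + 172*c^2 - 181*c + 18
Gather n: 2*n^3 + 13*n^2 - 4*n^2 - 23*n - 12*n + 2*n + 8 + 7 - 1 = 2*n^3 + 9*n^2 - 33*n + 14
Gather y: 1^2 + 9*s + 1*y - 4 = 9*s + y - 3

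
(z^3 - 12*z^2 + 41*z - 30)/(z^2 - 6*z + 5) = z - 6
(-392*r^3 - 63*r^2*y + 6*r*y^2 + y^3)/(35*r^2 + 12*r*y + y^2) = (-56*r^2 - r*y + y^2)/(5*r + y)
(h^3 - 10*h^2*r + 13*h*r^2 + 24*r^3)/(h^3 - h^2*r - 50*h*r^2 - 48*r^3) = (h - 3*r)/(h + 6*r)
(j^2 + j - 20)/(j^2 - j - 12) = (j + 5)/(j + 3)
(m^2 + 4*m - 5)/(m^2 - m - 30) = (m - 1)/(m - 6)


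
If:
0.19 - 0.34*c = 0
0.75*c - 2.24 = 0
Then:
No Solution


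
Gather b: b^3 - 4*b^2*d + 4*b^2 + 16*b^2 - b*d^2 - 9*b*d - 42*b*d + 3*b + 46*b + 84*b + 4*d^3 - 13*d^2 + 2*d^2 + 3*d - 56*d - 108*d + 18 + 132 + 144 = b^3 + b^2*(20 - 4*d) + b*(-d^2 - 51*d + 133) + 4*d^3 - 11*d^2 - 161*d + 294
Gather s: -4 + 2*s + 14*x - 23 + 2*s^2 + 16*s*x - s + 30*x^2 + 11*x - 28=2*s^2 + s*(16*x + 1) + 30*x^2 + 25*x - 55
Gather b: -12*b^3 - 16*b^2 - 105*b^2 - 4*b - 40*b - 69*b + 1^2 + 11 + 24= -12*b^3 - 121*b^2 - 113*b + 36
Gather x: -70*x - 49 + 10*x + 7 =-60*x - 42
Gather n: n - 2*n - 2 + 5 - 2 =1 - n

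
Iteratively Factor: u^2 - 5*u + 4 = (u - 1)*(u - 4)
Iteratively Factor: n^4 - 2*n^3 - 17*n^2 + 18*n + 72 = (n - 4)*(n^3 + 2*n^2 - 9*n - 18) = (n - 4)*(n + 2)*(n^2 - 9) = (n - 4)*(n + 2)*(n + 3)*(n - 3)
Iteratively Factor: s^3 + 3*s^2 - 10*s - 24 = (s + 4)*(s^2 - s - 6) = (s + 2)*(s + 4)*(s - 3)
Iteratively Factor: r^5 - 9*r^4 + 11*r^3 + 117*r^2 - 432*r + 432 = (r - 4)*(r^4 - 5*r^3 - 9*r^2 + 81*r - 108) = (r - 4)*(r + 4)*(r^3 - 9*r^2 + 27*r - 27) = (r - 4)*(r - 3)*(r + 4)*(r^2 - 6*r + 9) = (r - 4)*(r - 3)^2*(r + 4)*(r - 3)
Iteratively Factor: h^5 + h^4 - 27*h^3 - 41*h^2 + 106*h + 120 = (h - 2)*(h^4 + 3*h^3 - 21*h^2 - 83*h - 60) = (h - 2)*(h + 3)*(h^3 - 21*h - 20) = (h - 2)*(h + 3)*(h + 4)*(h^2 - 4*h - 5) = (h - 5)*(h - 2)*(h + 3)*(h + 4)*(h + 1)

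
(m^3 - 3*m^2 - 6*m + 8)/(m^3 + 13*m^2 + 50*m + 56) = (m^2 - 5*m + 4)/(m^2 + 11*m + 28)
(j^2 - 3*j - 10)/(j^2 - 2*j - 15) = (j + 2)/(j + 3)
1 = 1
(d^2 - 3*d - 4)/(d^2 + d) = (d - 4)/d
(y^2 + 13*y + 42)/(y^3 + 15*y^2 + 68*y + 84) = 1/(y + 2)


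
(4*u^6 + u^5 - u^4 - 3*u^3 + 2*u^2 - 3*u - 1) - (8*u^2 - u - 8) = 4*u^6 + u^5 - u^4 - 3*u^3 - 6*u^2 - 2*u + 7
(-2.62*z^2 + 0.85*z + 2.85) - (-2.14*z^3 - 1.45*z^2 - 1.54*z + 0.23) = 2.14*z^3 - 1.17*z^2 + 2.39*z + 2.62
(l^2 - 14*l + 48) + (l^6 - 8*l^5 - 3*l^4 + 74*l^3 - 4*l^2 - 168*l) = l^6 - 8*l^5 - 3*l^4 + 74*l^3 - 3*l^2 - 182*l + 48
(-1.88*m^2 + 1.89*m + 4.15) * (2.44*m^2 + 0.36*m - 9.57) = -4.5872*m^4 + 3.9348*m^3 + 28.798*m^2 - 16.5933*m - 39.7155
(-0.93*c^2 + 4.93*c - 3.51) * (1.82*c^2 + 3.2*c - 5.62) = -1.6926*c^4 + 5.9966*c^3 + 14.6144*c^2 - 38.9386*c + 19.7262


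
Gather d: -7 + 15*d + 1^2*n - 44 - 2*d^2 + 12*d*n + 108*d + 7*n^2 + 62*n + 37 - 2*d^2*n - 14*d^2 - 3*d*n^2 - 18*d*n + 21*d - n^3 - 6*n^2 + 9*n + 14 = d^2*(-2*n - 16) + d*(-3*n^2 - 6*n + 144) - n^3 + n^2 + 72*n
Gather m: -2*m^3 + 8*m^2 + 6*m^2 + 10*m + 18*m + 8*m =-2*m^3 + 14*m^2 + 36*m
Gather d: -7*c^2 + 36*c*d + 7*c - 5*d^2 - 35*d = -7*c^2 + 7*c - 5*d^2 + d*(36*c - 35)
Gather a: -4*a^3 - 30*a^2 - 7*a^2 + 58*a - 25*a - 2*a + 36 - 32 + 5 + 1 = -4*a^3 - 37*a^2 + 31*a + 10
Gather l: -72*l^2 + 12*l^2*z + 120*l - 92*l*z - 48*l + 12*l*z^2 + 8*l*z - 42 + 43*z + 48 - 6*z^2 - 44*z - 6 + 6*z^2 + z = l^2*(12*z - 72) + l*(12*z^2 - 84*z + 72)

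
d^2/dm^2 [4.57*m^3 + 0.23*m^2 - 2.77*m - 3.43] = 27.42*m + 0.46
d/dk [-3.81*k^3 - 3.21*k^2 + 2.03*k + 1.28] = -11.43*k^2 - 6.42*k + 2.03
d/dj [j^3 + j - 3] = 3*j^2 + 1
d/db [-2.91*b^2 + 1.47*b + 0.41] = 1.47 - 5.82*b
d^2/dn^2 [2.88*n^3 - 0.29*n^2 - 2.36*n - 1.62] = 17.28*n - 0.58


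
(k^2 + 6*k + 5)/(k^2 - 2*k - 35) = (k + 1)/(k - 7)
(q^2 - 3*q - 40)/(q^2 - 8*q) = (q + 5)/q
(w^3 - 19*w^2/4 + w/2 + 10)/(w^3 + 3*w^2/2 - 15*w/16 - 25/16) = 4*(w^2 - 6*w + 8)/(4*w^2 + w - 5)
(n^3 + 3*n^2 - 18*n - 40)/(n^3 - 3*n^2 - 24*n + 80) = (n + 2)/(n - 4)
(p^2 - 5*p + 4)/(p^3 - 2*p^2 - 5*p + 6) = (p - 4)/(p^2 - p - 6)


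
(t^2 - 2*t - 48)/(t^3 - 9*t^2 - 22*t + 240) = (t + 6)/(t^2 - t - 30)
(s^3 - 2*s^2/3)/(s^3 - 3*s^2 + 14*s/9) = 3*s/(3*s - 7)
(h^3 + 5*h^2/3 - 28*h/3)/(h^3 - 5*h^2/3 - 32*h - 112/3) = h*(3*h - 7)/(3*h^2 - 17*h - 28)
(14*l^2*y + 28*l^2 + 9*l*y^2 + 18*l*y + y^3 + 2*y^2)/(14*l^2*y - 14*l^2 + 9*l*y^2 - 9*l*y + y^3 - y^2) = (y + 2)/(y - 1)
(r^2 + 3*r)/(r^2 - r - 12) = r/(r - 4)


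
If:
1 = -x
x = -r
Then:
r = 1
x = -1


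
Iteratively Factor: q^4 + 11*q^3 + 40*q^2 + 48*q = (q)*(q^3 + 11*q^2 + 40*q + 48) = q*(q + 4)*(q^2 + 7*q + 12) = q*(q + 4)^2*(q + 3)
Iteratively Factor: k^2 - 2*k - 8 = (k + 2)*(k - 4)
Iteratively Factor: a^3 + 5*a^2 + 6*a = (a + 2)*(a^2 + 3*a) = a*(a + 2)*(a + 3)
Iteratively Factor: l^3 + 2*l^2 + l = (l + 1)*(l^2 + l) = l*(l + 1)*(l + 1)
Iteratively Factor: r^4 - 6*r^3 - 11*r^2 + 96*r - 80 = (r - 4)*(r^3 - 2*r^2 - 19*r + 20) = (r - 4)*(r - 1)*(r^2 - r - 20) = (r - 5)*(r - 4)*(r - 1)*(r + 4)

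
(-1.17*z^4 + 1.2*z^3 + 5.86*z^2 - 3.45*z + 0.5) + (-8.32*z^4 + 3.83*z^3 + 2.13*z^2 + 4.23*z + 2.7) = -9.49*z^4 + 5.03*z^3 + 7.99*z^2 + 0.78*z + 3.2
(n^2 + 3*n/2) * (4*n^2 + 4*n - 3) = 4*n^4 + 10*n^3 + 3*n^2 - 9*n/2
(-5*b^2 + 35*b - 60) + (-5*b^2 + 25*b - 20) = -10*b^2 + 60*b - 80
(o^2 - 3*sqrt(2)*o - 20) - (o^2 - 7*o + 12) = -3*sqrt(2)*o + 7*o - 32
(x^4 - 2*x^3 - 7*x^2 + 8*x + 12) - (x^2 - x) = x^4 - 2*x^3 - 8*x^2 + 9*x + 12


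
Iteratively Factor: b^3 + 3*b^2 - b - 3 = (b + 3)*(b^2 - 1) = (b + 1)*(b + 3)*(b - 1)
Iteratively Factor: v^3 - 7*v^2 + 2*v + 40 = (v - 4)*(v^2 - 3*v - 10) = (v - 4)*(v + 2)*(v - 5)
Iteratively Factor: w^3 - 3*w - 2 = (w + 1)*(w^2 - w - 2) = (w - 2)*(w + 1)*(w + 1)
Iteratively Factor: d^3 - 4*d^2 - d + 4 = (d - 4)*(d^2 - 1) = (d - 4)*(d - 1)*(d + 1)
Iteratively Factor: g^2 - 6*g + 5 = (g - 1)*(g - 5)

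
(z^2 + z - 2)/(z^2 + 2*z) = (z - 1)/z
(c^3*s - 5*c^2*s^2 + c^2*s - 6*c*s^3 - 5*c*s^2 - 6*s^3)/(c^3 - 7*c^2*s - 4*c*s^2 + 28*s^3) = s*(c^3 - 5*c^2*s + c^2 - 6*c*s^2 - 5*c*s - 6*s^2)/(c^3 - 7*c^2*s - 4*c*s^2 + 28*s^3)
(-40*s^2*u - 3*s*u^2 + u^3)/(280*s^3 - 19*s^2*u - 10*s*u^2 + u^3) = -u/(7*s - u)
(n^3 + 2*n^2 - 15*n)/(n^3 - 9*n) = (n + 5)/(n + 3)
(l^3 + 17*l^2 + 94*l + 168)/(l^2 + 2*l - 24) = (l^2 + 11*l + 28)/(l - 4)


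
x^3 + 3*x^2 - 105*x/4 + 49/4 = (x - 7/2)*(x - 1/2)*(x + 7)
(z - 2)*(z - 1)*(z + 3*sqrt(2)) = z^3 - 3*z^2 + 3*sqrt(2)*z^2 - 9*sqrt(2)*z + 2*z + 6*sqrt(2)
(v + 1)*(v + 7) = v^2 + 8*v + 7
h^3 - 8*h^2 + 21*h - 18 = (h - 3)^2*(h - 2)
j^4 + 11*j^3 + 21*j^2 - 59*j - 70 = (j - 2)*(j + 1)*(j + 5)*(j + 7)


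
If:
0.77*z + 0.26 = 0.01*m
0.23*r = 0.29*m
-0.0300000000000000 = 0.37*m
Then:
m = -0.08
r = -0.10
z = -0.34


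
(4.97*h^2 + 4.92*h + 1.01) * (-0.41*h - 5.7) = -2.0377*h^3 - 30.3462*h^2 - 28.4581*h - 5.757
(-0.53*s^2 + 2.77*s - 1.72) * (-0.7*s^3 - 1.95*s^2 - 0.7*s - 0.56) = 0.371*s^5 - 0.9055*s^4 - 3.8265*s^3 + 1.7118*s^2 - 0.3472*s + 0.9632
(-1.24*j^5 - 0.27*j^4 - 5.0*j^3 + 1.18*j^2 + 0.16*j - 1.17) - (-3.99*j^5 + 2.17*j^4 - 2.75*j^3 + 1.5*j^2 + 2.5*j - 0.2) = 2.75*j^5 - 2.44*j^4 - 2.25*j^3 - 0.32*j^2 - 2.34*j - 0.97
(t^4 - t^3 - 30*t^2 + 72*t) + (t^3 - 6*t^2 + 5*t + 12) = t^4 - 36*t^2 + 77*t + 12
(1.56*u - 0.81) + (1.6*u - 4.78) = 3.16*u - 5.59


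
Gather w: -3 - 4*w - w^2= -w^2 - 4*w - 3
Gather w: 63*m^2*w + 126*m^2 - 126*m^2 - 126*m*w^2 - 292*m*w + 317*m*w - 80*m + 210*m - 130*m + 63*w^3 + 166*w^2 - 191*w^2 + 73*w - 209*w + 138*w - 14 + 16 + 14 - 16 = 63*w^3 + w^2*(-126*m - 25) + w*(63*m^2 + 25*m + 2)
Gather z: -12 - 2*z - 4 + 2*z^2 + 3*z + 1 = 2*z^2 + z - 15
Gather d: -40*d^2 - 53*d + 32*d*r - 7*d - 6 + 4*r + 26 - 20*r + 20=-40*d^2 + d*(32*r - 60) - 16*r + 40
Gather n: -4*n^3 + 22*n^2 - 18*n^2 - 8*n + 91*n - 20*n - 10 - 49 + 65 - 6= -4*n^3 + 4*n^2 + 63*n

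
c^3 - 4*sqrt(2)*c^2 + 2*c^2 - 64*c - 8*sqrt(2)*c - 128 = (c + 2)*(c - 8*sqrt(2))*(c + 4*sqrt(2))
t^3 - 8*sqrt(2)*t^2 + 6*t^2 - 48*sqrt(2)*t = t*(t + 6)*(t - 8*sqrt(2))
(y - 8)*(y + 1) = y^2 - 7*y - 8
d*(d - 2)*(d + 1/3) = d^3 - 5*d^2/3 - 2*d/3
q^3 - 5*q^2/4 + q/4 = q*(q - 1)*(q - 1/4)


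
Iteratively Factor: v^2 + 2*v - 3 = (v + 3)*(v - 1)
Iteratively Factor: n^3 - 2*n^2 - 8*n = (n + 2)*(n^2 - 4*n) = n*(n + 2)*(n - 4)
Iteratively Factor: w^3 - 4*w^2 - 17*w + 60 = (w - 3)*(w^2 - w - 20) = (w - 5)*(w - 3)*(w + 4)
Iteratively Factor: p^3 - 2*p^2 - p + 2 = (p - 2)*(p^2 - 1) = (p - 2)*(p - 1)*(p + 1)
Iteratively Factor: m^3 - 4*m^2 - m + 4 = (m + 1)*(m^2 - 5*m + 4) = (m - 1)*(m + 1)*(m - 4)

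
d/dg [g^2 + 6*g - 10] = 2*g + 6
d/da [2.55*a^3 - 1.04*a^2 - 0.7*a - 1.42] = 7.65*a^2 - 2.08*a - 0.7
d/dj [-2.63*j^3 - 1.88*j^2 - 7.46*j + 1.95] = -7.89*j^2 - 3.76*j - 7.46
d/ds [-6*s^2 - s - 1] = -12*s - 1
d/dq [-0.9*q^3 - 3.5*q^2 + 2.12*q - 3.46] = -2.7*q^2 - 7.0*q + 2.12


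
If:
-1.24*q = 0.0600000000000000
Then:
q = -0.05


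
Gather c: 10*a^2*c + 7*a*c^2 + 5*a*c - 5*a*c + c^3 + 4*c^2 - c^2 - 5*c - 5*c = c^3 + c^2*(7*a + 3) + c*(10*a^2 - 10)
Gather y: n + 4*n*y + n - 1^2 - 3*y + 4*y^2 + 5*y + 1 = 2*n + 4*y^2 + y*(4*n + 2)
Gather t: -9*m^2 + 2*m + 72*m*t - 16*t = -9*m^2 + 2*m + t*(72*m - 16)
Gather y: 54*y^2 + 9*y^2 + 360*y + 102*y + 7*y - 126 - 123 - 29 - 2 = 63*y^2 + 469*y - 280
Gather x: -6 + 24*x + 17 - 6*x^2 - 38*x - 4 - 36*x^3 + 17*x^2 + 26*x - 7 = -36*x^3 + 11*x^2 + 12*x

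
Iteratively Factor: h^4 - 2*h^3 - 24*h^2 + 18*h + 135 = (h + 3)*(h^3 - 5*h^2 - 9*h + 45) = (h - 3)*(h + 3)*(h^2 - 2*h - 15) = (h - 5)*(h - 3)*(h + 3)*(h + 3)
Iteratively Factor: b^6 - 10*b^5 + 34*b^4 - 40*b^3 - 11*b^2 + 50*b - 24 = (b - 4)*(b^5 - 6*b^4 + 10*b^3 - 11*b + 6) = (b - 4)*(b - 1)*(b^4 - 5*b^3 + 5*b^2 + 5*b - 6) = (b - 4)*(b - 1)*(b + 1)*(b^3 - 6*b^2 + 11*b - 6) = (b - 4)*(b - 1)^2*(b + 1)*(b^2 - 5*b + 6) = (b - 4)*(b - 3)*(b - 1)^2*(b + 1)*(b - 2)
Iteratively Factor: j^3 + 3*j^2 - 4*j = (j - 1)*(j^2 + 4*j) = (j - 1)*(j + 4)*(j)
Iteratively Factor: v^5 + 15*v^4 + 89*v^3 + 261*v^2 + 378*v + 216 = (v + 4)*(v^4 + 11*v^3 + 45*v^2 + 81*v + 54) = (v + 2)*(v + 4)*(v^3 + 9*v^2 + 27*v + 27) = (v + 2)*(v + 3)*(v + 4)*(v^2 + 6*v + 9) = (v + 2)*(v + 3)^2*(v + 4)*(v + 3)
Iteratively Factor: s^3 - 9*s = (s)*(s^2 - 9) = s*(s + 3)*(s - 3)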